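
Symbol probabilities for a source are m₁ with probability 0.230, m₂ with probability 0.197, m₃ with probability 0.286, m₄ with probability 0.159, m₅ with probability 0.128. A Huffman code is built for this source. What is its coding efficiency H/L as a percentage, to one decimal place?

99.1%

Entropy H = −Σ p log₂ p ≈ 2.2673 bits.
Huffman merges: 16/125+159/1000→287/1000; 197/1000+23/100→427/1000; 143/500+287/1000→573/1000; 427/1000+573/1000→1. L = 2287/1000 ≈ 2.2870.
Efficiency = H/L = 2.2673/2.2870 = 99.1%.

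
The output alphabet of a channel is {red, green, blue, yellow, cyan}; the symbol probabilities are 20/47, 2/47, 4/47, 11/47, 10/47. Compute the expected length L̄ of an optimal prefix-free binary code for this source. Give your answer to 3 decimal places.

2.043 bits/symbol

Repeatedly combine the two least-probable nodes; the expected code length is the sum of the merged weights.
merge 2/47 + 4/47 → 6/47
merge 6/47 + 10/47 → 16/47
merge 11/47 + 16/47 → 27/47
merge 20/47 + 27/47 → 1
L = 6/47 + 16/47 + 27/47 + 1 = 96/47 ≈ 2.043 bits/symbol.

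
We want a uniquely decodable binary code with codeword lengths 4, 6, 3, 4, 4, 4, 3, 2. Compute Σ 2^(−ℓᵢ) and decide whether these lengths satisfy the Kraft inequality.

0.765625; yes

With common denominator 2^6 = 64: Σ 2^(−ℓᵢ) = 4/64 + 1/64 + 8/64 + 4/64 + 4/64 + 4/64 + 8/64 + 16/64 = 49/64 = 0.765625.
Kraft's inequality requires Σ ≤ 1; here Σ = 0.765625 ≤ 1, so such a prefix code exists.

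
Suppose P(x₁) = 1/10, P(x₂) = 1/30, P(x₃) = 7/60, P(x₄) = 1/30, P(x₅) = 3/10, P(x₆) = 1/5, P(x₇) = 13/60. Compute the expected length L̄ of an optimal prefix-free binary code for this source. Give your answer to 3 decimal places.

2.517 bits/symbol

Repeatedly combine the two least-probable nodes; the expected code length is the sum of the merged weights.
merge 1/30 + 1/30 → 1/15
merge 1/15 + 1/10 → 1/6
merge 7/60 + 1/6 → 17/60
merge 1/5 + 13/60 → 5/12
merge 17/60 + 3/10 → 7/12
merge 5/12 + 7/12 → 1
L = 1/15 + 1/6 + 17/60 + 5/12 + 7/12 + 1 = 151/60 ≈ 2.517 bits/symbol.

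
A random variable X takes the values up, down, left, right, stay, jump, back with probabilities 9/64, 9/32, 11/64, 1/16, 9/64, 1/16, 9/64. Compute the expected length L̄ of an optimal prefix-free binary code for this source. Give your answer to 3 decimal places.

Repeatedly combine the two least-probable nodes; the expected code length is the sum of the merged weights.
merge 1/16 + 1/16 → 1/8
merge 1/8 + 9/64 → 17/64
merge 9/64 + 9/64 → 9/32
merge 11/64 + 17/64 → 7/16
merge 9/32 + 9/32 → 9/16
merge 7/16 + 9/16 → 1
L = 1/8 + 17/64 + 9/32 + 7/16 + 9/16 + 1 = 171/64 ≈ 2.672 bits/symbol.

2.672 bits/symbol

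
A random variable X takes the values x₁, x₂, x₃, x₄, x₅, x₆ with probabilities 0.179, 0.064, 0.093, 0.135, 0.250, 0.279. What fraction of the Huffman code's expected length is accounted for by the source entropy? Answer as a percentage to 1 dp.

Entropy H = −Σ p log₂ p ≈ 2.4206 bits.
Huffman merges: 8/125+93/1000→157/1000; 27/200+157/1000→73/250; 179/1000+1/4→429/1000; 279/1000+73/250→571/1000; 429/1000+571/1000→1. L = 2449/1000 ≈ 2.4490.
Efficiency = H/L = 2.4206/2.4490 = 98.8%.

98.8%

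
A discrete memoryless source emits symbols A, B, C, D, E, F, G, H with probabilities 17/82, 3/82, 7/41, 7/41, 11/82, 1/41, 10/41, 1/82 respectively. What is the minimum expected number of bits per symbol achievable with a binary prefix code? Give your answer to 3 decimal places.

2.659 bits/symbol

Repeatedly combine the two least-probable nodes; the expected code length is the sum of the merged weights.
merge 1/82 + 1/41 → 3/82
merge 3/82 + 3/82 → 3/41
merge 3/41 + 11/82 → 17/82
merge 7/41 + 7/41 → 14/41
merge 17/82 + 17/82 → 17/41
merge 10/41 + 14/41 → 24/41
merge 17/41 + 24/41 → 1
L = 3/82 + 3/41 + 17/82 + 14/41 + 17/41 + 24/41 + 1 = 109/41 ≈ 2.659 bits/symbol.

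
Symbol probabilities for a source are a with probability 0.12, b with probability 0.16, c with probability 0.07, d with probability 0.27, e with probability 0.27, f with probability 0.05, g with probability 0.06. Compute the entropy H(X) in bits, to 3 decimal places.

2.538 bits

H = −Σ pᵢ log₂ pᵢ.
−0.12·log₂(0.12) = 0.3671
−0.16·log₂(0.16) = 0.4230
−0.07·log₂(0.07) = 0.2686
−0.27·log₂(0.27) = 0.5100
−0.27·log₂(0.27) = 0.5100
−0.05·log₂(0.05) = 0.2161
−0.06·log₂(0.06) = 0.2435
Sum ≈ 2.5383 → 2.538 bits.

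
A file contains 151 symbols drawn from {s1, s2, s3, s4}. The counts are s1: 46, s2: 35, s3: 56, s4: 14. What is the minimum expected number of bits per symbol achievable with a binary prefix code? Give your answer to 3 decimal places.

1.954 bits/symbol

Probabilities are the counts divided by 151.
Repeatedly combine the two least-probable nodes; the expected code length is the sum of the merged weights.
merge 14/151 + 35/151 → 49/151
merge 46/151 + 49/151 → 95/151
merge 56/151 + 95/151 → 1
L = 49/151 + 95/151 + 1 = 295/151 ≈ 1.954 bits/symbol.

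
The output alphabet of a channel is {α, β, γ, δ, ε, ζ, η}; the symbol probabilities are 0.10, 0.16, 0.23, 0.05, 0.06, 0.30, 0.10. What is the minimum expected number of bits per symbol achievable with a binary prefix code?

Repeatedly combine the two least-probable nodes; the expected code length is the sum of the merged weights.
merge 1/20 + 3/50 → 11/100
merge 1/10 + 1/10 → 1/5
merge 11/100 + 4/25 → 27/100
merge 1/5 + 23/100 → 43/100
merge 27/100 + 3/10 → 57/100
merge 43/100 + 57/100 → 1
L = 11/100 + 1/5 + 27/100 + 43/100 + 57/100 + 1 = 129/50 = 2.58 bits/symbol.

2.58 bits/symbol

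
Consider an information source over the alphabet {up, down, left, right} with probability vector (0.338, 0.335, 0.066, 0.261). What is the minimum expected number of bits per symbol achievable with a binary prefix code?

Repeatedly combine the two least-probable nodes; the expected code length is the sum of the merged weights.
merge 33/500 + 261/1000 → 327/1000
merge 327/1000 + 67/200 → 331/500
merge 169/500 + 331/500 → 1
L = 327/1000 + 331/500 + 1 = 1989/1000 = 1.989 bits/symbol.

1.989 bits/symbol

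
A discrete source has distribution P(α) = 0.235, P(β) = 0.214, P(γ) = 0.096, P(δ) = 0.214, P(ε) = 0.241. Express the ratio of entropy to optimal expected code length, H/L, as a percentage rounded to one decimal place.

97.9%

Entropy H = −Σ p log₂ p ≈ 2.2623 bits.
Huffman merges: 12/125+107/500→31/100; 107/500+47/200→449/1000; 241/1000+31/100→551/1000; 449/1000+551/1000→1. L = 231/100 ≈ 2.3100.
Efficiency = H/L = 2.2623/2.3100 = 97.9%.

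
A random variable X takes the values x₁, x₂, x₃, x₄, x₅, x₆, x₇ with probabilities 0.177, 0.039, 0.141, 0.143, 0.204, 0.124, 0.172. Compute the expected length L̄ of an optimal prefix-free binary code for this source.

Repeatedly combine the two least-probable nodes; the expected code length is the sum of the merged weights.
merge 39/1000 + 31/250 → 163/1000
merge 141/1000 + 143/1000 → 71/250
merge 163/1000 + 43/250 → 67/200
merge 177/1000 + 51/250 → 381/1000
merge 71/250 + 67/200 → 619/1000
merge 381/1000 + 619/1000 → 1
L = 163/1000 + 71/250 + 67/200 + 381/1000 + 619/1000 + 1 = 1391/500 = 2.782 bits/symbol.

2.782 bits/symbol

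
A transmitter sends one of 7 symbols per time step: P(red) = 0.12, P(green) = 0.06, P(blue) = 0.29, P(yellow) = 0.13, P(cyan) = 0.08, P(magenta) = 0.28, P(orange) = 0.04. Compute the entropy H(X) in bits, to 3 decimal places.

H = −Σ pᵢ log₂ pᵢ.
−0.12·log₂(0.12) = 0.3671
−0.06·log₂(0.06) = 0.2435
−0.29·log₂(0.29) = 0.5179
−0.13·log₂(0.13) = 0.3826
−0.08·log₂(0.08) = 0.2915
−0.28·log₂(0.28) = 0.5142
−0.04·log₂(0.04) = 0.1858
Sum ≈ 2.5026 → 2.503 bits.

2.503 bits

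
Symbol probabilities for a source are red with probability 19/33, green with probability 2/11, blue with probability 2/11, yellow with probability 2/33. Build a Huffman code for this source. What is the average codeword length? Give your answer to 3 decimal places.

Repeatedly combine the two least-probable nodes; the expected code length is the sum of the merged weights.
merge 2/33 + 2/11 → 8/33
merge 2/11 + 8/33 → 14/33
merge 14/33 + 19/33 → 1
L = 8/33 + 14/33 + 1 = 5/3 ≈ 1.667 bits/symbol.

1.667 bits/symbol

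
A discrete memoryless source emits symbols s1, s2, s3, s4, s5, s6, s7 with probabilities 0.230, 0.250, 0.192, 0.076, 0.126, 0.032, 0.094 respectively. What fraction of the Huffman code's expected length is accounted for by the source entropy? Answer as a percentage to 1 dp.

Entropy H = −Σ p log₂ p ≈ 2.5835 bits.
Huffman merges: 4/125+19/250→27/250; 47/500+27/250→101/500; 63/500+24/125→159/500; 101/500+23/100→54/125; 1/4+159/500→71/125; 54/125+71/125→1. L = 657/250 ≈ 2.6280.
Efficiency = H/L = 2.5835/2.6280 = 98.3%.

98.3%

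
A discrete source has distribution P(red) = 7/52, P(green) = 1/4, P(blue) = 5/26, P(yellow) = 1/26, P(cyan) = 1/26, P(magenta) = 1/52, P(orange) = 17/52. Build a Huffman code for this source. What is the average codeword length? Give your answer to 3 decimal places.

Repeatedly combine the two least-probable nodes; the expected code length is the sum of the merged weights.
merge 1/52 + 1/26 → 3/52
merge 1/26 + 3/52 → 5/52
merge 5/52 + 7/52 → 3/13
merge 5/26 + 3/13 → 11/26
merge 1/4 + 17/52 → 15/26
merge 11/26 + 15/26 → 1
L = 3/52 + 5/52 + 3/13 + 11/26 + 15/26 + 1 = 31/13 ≈ 2.385 bits/symbol.

2.385 bits/symbol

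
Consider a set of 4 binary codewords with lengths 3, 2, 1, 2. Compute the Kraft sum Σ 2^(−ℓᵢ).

With common denominator 2^3 = 8: Σ 2^(−ℓᵢ) = 1/8 + 2/8 + 4/8 + 2/8 = 9/8 = 1.125.

1.125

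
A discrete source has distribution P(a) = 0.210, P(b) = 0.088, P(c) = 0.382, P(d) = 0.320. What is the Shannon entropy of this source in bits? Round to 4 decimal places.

H = −Σ pᵢ log₂ pᵢ.
−0.210·log₂(0.210) = 0.4728
−0.088·log₂(0.088) = 0.3086
−0.382·log₂(0.382) = 0.5304
−0.320·log₂(0.320) = 0.5260
Sum ≈ 1.8378 → 1.8378 bits.

1.8378 bits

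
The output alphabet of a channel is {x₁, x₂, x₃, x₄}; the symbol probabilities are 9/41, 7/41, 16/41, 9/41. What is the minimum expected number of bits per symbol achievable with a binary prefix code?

2 bits/symbol

Repeatedly combine the two least-probable nodes; the expected code length is the sum of the merged weights.
merge 7/41 + 9/41 → 16/41
merge 9/41 + 16/41 → 25/41
merge 16/41 + 25/41 → 1
L = 16/41 + 25/41 + 1 = 2 bits/symbol.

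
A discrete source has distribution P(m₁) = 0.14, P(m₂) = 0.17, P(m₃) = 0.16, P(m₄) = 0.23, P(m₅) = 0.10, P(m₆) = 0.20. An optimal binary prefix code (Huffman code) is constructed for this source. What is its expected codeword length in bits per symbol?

Repeatedly combine the two least-probable nodes; the expected code length is the sum of the merged weights.
merge 1/10 + 7/50 → 6/25
merge 4/25 + 17/100 → 33/100
merge 1/5 + 23/100 → 43/100
merge 6/25 + 33/100 → 57/100
merge 43/100 + 57/100 → 1
L = 6/25 + 33/100 + 43/100 + 57/100 + 1 = 257/100 = 2.57 bits/symbol.

2.57 bits/symbol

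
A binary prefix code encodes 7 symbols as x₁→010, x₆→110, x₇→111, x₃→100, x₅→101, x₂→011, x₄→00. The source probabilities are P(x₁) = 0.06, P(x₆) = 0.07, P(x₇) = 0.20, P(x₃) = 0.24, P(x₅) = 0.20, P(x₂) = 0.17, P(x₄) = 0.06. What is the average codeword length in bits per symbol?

2.94 bits/symbol

L̄ = Σ pᵢ·ℓᵢ = 0.06·3 + 0.07·3 + 0.20·3 + 0.24·3 + 0.20·3 + 0.17·3 + 0.06·2 = 2.94 bits/symbol.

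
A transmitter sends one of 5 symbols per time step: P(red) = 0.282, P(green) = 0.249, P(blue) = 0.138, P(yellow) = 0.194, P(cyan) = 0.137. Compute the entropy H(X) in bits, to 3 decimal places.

H = −Σ pᵢ log₂ pᵢ.
−0.282·log₂(0.282) = 0.5150
−0.249·log₂(0.249) = 0.4994
−0.138·log₂(0.138) = 0.3943
−0.194·log₂(0.194) = 0.4590
−0.137·log₂(0.137) = 0.3929
Sum ≈ 2.2606 → 2.261 bits.

2.261 bits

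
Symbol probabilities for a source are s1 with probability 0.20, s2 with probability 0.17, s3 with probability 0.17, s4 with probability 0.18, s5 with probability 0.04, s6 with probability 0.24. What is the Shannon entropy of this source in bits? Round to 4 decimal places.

H = −Σ pᵢ log₂ pᵢ.
−0.20·log₂(0.20) = 0.4644
−0.17·log₂(0.17) = 0.4346
−0.17·log₂(0.17) = 0.4346
−0.18·log₂(0.18) = 0.4453
−0.04·log₂(0.04) = 0.1858
−0.24·log₂(0.24) = 0.4941
Sum ≈ 2.4588 → 2.4588 bits.

2.4588 bits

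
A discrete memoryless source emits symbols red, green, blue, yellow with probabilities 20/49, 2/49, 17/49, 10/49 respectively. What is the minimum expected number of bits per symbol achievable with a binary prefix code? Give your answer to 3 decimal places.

Repeatedly combine the two least-probable nodes; the expected code length is the sum of the merged weights.
merge 2/49 + 10/49 → 12/49
merge 12/49 + 17/49 → 29/49
merge 20/49 + 29/49 → 1
L = 12/49 + 29/49 + 1 = 90/49 ≈ 1.837 bits/symbol.

1.837 bits/symbol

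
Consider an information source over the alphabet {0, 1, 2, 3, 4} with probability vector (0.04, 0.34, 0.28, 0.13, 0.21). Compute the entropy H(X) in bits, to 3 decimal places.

2.085 bits

H = −Σ pᵢ log₂ pᵢ.
−0.04·log₂(0.04) = 0.1858
−0.34·log₂(0.34) = 0.5292
−0.28·log₂(0.28) = 0.5142
−0.13·log₂(0.13) = 0.3826
−0.21·log₂(0.21) = 0.4728
Sum ≈ 2.0846 → 2.085 bits.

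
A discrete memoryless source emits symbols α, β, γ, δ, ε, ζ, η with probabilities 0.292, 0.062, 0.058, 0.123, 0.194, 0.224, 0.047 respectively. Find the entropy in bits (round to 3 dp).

2.527 bits

H = −Σ pᵢ log₂ pᵢ.
−0.292·log₂(0.292) = 0.5186
−0.062·log₂(0.062) = 0.2487
−0.058·log₂(0.058) = 0.2383
−0.123·log₂(0.123) = 0.3719
−0.194·log₂(0.194) = 0.4590
−0.224·log₂(0.224) = 0.4835
−0.047·log₂(0.047) = 0.2073
Sum ≈ 2.5272 → 2.527 bits.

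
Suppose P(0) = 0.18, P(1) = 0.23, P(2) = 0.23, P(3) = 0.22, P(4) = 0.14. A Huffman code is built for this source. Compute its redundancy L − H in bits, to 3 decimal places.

Entropy H = −Σ p log₂ p ≈ 2.2983 bits.
Huffman merges: 7/50+9/50→8/25; 11/50+23/100→9/20; 23/100+8/25→11/20; 9/20+11/20→1. L = 58/25 ≈ 2.3200.
L − H = 2.3200 − 2.2983 = 0.022 bits.

0.022 bits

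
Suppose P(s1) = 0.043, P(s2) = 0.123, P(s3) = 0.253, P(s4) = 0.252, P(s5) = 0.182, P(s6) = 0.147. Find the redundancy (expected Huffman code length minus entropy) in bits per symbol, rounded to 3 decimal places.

0.055 bits

Entropy H = −Σ p log₂ p ≈ 2.4238 bits.
Huffman merges: 43/1000+123/1000→83/500; 147/1000+83/500→313/1000; 91/500+63/250→217/500; 253/1000+313/1000→283/500; 217/500+283/500→1. L = 2479/1000 ≈ 2.4790.
L − H = 2.4790 − 2.4238 = 0.055 bits.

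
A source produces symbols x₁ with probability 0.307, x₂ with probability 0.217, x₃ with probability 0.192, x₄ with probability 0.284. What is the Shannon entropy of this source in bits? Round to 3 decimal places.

1.974 bits

H = −Σ pᵢ log₂ pᵢ.
−0.307·log₂(0.307) = 0.5230
−0.217·log₂(0.217) = 0.4783
−0.192·log₂(0.192) = 0.4571
−0.284·log₂(0.284) = 0.5158
Sum ≈ 1.9742 → 1.974 bits.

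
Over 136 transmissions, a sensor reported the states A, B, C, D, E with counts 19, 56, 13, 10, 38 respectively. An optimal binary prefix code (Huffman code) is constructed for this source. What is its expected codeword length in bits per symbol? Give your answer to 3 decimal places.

Probabilities are the counts divided by 136.
Repeatedly combine the two least-probable nodes; the expected code length is the sum of the merged weights.
merge 5/68 + 13/136 → 23/136
merge 19/136 + 23/136 → 21/68
merge 19/68 + 21/68 → 10/17
merge 7/17 + 10/17 → 1
L = 23/136 + 21/68 + 10/17 + 1 = 281/136 ≈ 2.066 bits/symbol.

2.066 bits/symbol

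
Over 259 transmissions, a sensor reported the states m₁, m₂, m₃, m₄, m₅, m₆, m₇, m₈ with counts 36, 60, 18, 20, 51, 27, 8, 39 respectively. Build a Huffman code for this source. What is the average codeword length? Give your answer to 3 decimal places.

2.849 bits/symbol

Probabilities are the counts divided by 259.
Repeatedly combine the two least-probable nodes; the expected code length is the sum of the merged weights.
merge 8/259 + 18/259 → 26/259
merge 20/259 + 26/259 → 46/259
merge 27/259 + 36/259 → 9/37
merge 39/259 + 46/259 → 85/259
merge 51/259 + 60/259 → 3/7
merge 9/37 + 85/259 → 4/7
merge 3/7 + 4/7 → 1
L = 26/259 + 46/259 + 9/37 + 85/259 + 3/7 + 4/7 + 1 = 738/259 ≈ 2.849 bits/symbol.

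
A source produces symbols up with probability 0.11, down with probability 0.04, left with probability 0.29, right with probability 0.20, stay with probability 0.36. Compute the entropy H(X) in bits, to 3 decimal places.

H = −Σ pᵢ log₂ pᵢ.
−0.11·log₂(0.11) = 0.3503
−0.04·log₂(0.04) = 0.1858
−0.29·log₂(0.29) = 0.5179
−0.20·log₂(0.20) = 0.4644
−0.36·log₂(0.36) = 0.5306
Sum ≈ 2.0489 → 2.049 bits.

2.049 bits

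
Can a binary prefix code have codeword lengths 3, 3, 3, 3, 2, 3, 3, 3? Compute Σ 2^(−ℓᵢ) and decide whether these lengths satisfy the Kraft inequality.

1.125; no

With common denominator 2^3 = 8: Σ 2^(−ℓᵢ) = 1/8 + 1/8 + 1/8 + 1/8 + 2/8 + 1/8 + 1/8 + 1/8 = 9/8 = 1.125.
Kraft's inequality requires Σ ≤ 1; here Σ = 1.125 > 1, so no such prefix code exists.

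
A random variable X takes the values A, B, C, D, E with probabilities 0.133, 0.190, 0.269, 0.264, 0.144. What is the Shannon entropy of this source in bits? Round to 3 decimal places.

2.262 bits

H = −Σ pᵢ log₂ pᵢ.
−0.133·log₂(0.133) = 0.3871
−0.190·log₂(0.190) = 0.4552
−0.269·log₂(0.269) = 0.5096
−0.264·log₂(0.264) = 0.5072
−0.144·log₂(0.144) = 0.4026
Sum ≈ 2.2617 → 2.262 bits.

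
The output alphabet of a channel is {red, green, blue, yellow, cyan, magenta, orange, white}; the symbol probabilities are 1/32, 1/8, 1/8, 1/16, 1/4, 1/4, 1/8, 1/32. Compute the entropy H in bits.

Each probability is a power of 1/2, so log₂(1/p) is an integer.
H = Σ p·log₂(1/p) = 1/32·5 + 1/8·3 + 1/8·3 + 1/16·4 + 1/4·2 + 1/4·2 + 1/8·3 + 1/32·5 = 2.6875 bits.

2.6875 bits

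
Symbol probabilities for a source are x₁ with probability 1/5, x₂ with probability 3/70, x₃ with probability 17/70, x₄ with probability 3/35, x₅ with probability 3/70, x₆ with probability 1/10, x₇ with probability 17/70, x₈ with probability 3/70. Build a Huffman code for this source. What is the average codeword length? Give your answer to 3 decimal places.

Repeatedly combine the two least-probable nodes; the expected code length is the sum of the merged weights.
merge 3/70 + 3/70 → 3/35
merge 3/70 + 3/35 → 9/70
merge 3/35 + 1/10 → 13/70
merge 9/70 + 13/70 → 11/35
merge 1/5 + 17/70 → 31/70
merge 17/70 + 11/35 → 39/70
merge 31/70 + 39/70 → 1
L = 3/35 + 9/70 + 13/70 + 11/35 + 31/70 + 39/70 + 1 = 19/7 ≈ 2.714 bits/symbol.

2.714 bits/symbol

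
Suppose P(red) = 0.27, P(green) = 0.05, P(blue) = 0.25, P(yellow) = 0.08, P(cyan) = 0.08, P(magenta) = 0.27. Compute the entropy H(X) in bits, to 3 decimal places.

2.319 bits

H = −Σ pᵢ log₂ pᵢ.
−0.27·log₂(0.27) = 0.5100
−0.05·log₂(0.05) = 0.2161
−0.25·log₂(0.25) = 0.5000
−0.08·log₂(0.08) = 0.2915
−0.08·log₂(0.08) = 0.2915
−0.27·log₂(0.27) = 0.5100
Sum ≈ 2.3192 → 2.319 bits.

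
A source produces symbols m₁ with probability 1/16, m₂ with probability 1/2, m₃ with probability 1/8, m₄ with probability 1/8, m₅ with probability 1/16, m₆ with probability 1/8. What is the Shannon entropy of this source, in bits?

2.125 bits

Each probability is a power of 1/2, so log₂(1/p) is an integer.
H = Σ p·log₂(1/p) = 1/16·4 + 1/2·1 + 1/8·3 + 1/8·3 + 1/16·4 + 1/8·3 = 2.125 bits.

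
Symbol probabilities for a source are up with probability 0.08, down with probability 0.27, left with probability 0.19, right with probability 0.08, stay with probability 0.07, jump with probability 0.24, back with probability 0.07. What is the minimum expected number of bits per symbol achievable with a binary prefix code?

Repeatedly combine the two least-probable nodes; the expected code length is the sum of the merged weights.
merge 7/100 + 7/100 → 7/50
merge 2/25 + 2/25 → 4/25
merge 7/50 + 4/25 → 3/10
merge 19/100 + 6/25 → 43/100
merge 27/100 + 3/10 → 57/100
merge 43/100 + 57/100 → 1
L = 7/50 + 4/25 + 3/10 + 43/100 + 57/100 + 1 = 13/5 = 2.6 bits/symbol.

2.6 bits/symbol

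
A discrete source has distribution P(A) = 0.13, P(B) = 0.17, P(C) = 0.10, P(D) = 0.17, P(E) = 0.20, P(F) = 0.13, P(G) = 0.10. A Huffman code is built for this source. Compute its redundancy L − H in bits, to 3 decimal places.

0.037 bits

Entropy H = −Σ p log₂ p ≈ 2.7632 bits.
Huffman merges: 1/10+1/10→1/5; 13/100+13/100→13/50; 17/100+17/100→17/50; 1/5+1/5→2/5; 13/50+17/50→3/5; 2/5+3/5→1. L = 14/5 ≈ 2.8000.
L − H = 2.8000 − 2.7632 = 0.037 bits.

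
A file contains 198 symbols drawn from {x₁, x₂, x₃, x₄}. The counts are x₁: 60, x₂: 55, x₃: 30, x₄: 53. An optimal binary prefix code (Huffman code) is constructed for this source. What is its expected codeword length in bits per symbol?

2 bits/symbol

Probabilities are the counts divided by 198.
Repeatedly combine the two least-probable nodes; the expected code length is the sum of the merged weights.
merge 5/33 + 53/198 → 83/198
merge 5/18 + 10/33 → 115/198
merge 83/198 + 115/198 → 1
L = 83/198 + 115/198 + 1 = 2 bits/symbol.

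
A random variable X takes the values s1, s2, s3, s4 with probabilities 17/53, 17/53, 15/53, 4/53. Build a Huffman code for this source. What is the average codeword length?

Repeatedly combine the two least-probable nodes; the expected code length is the sum of the merged weights.
merge 4/53 + 15/53 → 19/53
merge 17/53 + 17/53 → 34/53
merge 19/53 + 34/53 → 1
L = 19/53 + 34/53 + 1 = 2 bits/symbol.

2 bits/symbol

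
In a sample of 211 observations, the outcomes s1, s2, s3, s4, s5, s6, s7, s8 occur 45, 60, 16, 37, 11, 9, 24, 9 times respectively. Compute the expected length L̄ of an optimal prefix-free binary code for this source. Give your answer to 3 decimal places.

Probabilities are the counts divided by 211.
Repeatedly combine the two least-probable nodes; the expected code length is the sum of the merged weights.
merge 9/211 + 9/211 → 18/211
merge 11/211 + 16/211 → 27/211
merge 18/211 + 24/211 → 42/211
merge 27/211 + 37/211 → 64/211
merge 42/211 + 45/211 → 87/211
merge 60/211 + 64/211 → 124/211
merge 87/211 + 124/211 → 1
L = 18/211 + 27/211 + 42/211 + 64/211 + 87/211 + 124/211 + 1 = 573/211 ≈ 2.716 bits/symbol.

2.716 bits/symbol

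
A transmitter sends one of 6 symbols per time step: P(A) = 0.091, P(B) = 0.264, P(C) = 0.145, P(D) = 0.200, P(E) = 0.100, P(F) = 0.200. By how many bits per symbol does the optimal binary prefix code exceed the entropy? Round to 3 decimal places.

0.040 bits

Entropy H = −Σ p log₂ p ≈ 2.4868 bits.
Huffman merges: 91/1000+1/10→191/1000; 29/200+191/1000→42/125; 1/5+1/5→2/5; 33/125+42/125→3/5; 2/5+3/5→1. L = 2527/1000 ≈ 2.5270.
L − H = 2.5270 − 2.4868 = 0.040 bits.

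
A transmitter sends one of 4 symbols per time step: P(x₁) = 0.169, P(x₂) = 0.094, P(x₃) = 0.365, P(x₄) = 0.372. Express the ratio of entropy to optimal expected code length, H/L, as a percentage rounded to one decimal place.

96.0%

Entropy H = −Σ p log₂ p ≈ 1.8155 bits.
Huffman merges: 47/500+169/1000→263/1000; 263/1000+73/200→157/250; 93/250+157/250→1. L = 1891/1000 ≈ 1.8910.
Efficiency = H/L = 1.8155/1.8910 = 96.0%.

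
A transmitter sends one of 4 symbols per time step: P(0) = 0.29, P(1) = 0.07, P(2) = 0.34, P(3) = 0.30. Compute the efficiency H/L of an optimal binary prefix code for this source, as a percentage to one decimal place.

Entropy H = −Σ p log₂ p ≈ 1.8367 bits.
Huffman merges: 7/100+29/100→9/25; 3/10+17/50→16/25; 9/25+16/25→1. L = 2 ≈ 2.0000.
Efficiency = H/L = 1.8367/2.0000 = 91.8%.

91.8%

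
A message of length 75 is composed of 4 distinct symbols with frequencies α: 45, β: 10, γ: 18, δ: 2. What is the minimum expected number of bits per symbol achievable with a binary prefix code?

Probabilities are the counts divided by 75.
Repeatedly combine the two least-probable nodes; the expected code length is the sum of the merged weights.
merge 2/75 + 2/15 → 4/25
merge 4/25 + 6/25 → 2/5
merge 2/5 + 3/5 → 1
L = 4/25 + 2/5 + 1 = 39/25 = 1.56 bits/symbol.

1.56 bits/symbol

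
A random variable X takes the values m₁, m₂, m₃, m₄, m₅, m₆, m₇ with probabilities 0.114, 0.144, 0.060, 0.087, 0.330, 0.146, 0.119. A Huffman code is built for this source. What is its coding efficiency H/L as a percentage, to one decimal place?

Entropy H = −Σ p log₂ p ≈ 2.6083 bits.
Huffman merges: 3/50+87/1000→147/1000; 57/500+119/1000→233/1000; 18/125+73/500→29/100; 147/1000+233/1000→19/50; 29/100+33/100→31/50; 19/50+31/50→1. L = 267/100 ≈ 2.6700.
Efficiency = H/L = 2.6083/2.6700 = 97.7%.

97.7%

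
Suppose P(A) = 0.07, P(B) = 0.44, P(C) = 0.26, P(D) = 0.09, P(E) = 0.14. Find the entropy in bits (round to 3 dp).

2.005 bits

H = −Σ pᵢ log₂ pᵢ.
−0.07·log₂(0.07) = 0.2686
−0.44·log₂(0.44) = 0.5211
−0.26·log₂(0.26) = 0.5053
−0.09·log₂(0.09) = 0.3127
−0.14·log₂(0.14) = 0.3971
Sum ≈ 2.0048 → 2.005 bits.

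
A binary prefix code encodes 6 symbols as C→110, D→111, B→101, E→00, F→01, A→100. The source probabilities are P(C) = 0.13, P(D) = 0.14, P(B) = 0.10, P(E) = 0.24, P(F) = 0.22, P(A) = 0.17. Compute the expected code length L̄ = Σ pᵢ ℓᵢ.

L̄ = Σ pᵢ·ℓᵢ = 0.13·3 + 0.14·3 + 0.10·3 + 0.24·2 + 0.22·2 + 0.17·3 = 2.54 bits/symbol.

2.54 bits/symbol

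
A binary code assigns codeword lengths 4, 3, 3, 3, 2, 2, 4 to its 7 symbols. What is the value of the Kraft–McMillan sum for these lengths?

1

With common denominator 2^4 = 16: Σ 2^(−ℓᵢ) = 1/16 + 2/16 + 2/16 + 2/16 + 4/16 + 4/16 + 1/16 = 16/16 = 1.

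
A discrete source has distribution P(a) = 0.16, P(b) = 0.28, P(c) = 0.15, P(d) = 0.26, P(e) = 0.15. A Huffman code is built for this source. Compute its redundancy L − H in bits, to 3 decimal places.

0.036 bits

Entropy H = −Σ p log₂ p ≈ 2.2636 bits.
Huffman merges: 3/20+3/20→3/10; 4/25+13/50→21/50; 7/25+3/10→29/50; 21/50+29/50→1. L = 23/10 ≈ 2.3000.
L − H = 2.3000 − 2.2636 = 0.036 bits.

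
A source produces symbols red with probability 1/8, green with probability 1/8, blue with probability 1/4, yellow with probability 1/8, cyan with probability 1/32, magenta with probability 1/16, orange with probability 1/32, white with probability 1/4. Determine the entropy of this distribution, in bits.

2.6875 bits

Each probability is a power of 1/2, so log₂(1/p) is an integer.
H = Σ p·log₂(1/p) = 1/8·3 + 1/8·3 + 1/4·2 + 1/8·3 + 1/32·5 + 1/16·4 + 1/32·5 + 1/4·2 = 2.6875 bits.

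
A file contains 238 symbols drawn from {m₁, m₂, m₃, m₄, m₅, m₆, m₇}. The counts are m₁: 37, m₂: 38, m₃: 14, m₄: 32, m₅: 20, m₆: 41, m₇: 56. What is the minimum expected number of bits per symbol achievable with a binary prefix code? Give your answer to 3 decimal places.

2.735 bits/symbol

Probabilities are the counts divided by 238.
Repeatedly combine the two least-probable nodes; the expected code length is the sum of the merged weights.
merge 1/17 + 10/119 → 1/7
merge 16/119 + 1/7 → 33/119
merge 37/238 + 19/119 → 75/238
merge 41/238 + 4/17 → 97/238
merge 33/119 + 75/238 → 141/238
merge 97/238 + 141/238 → 1
L = 1/7 + 33/119 + 75/238 + 97/238 + 141/238 + 1 = 93/34 ≈ 2.735 bits/symbol.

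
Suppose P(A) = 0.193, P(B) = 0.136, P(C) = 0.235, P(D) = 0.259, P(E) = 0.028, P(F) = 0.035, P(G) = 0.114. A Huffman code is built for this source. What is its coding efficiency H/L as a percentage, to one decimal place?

Entropy H = −Σ p log₂ p ≈ 2.5161 bits.
Huffman merges: 7/250+7/200→63/1000; 63/1000+57/500→177/1000; 17/125+177/1000→313/1000; 193/1000+47/200→107/250; 259/1000+313/1000→143/250; 107/250+143/250→1. L = 2553/1000 ≈ 2.5530.
Efficiency = H/L = 2.5161/2.5530 = 98.6%.

98.6%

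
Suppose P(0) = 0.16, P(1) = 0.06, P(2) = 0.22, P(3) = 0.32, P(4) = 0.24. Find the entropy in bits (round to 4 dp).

H = −Σ pᵢ log₂ pᵢ.
−0.16·log₂(0.16) = 0.4230
−0.06·log₂(0.06) = 0.2435
−0.22·log₂(0.22) = 0.4806
−0.32·log₂(0.32) = 0.5260
−0.24·log₂(0.24) = 0.4941
Sum ≈ 2.1673 → 2.1673 bits.

2.1673 bits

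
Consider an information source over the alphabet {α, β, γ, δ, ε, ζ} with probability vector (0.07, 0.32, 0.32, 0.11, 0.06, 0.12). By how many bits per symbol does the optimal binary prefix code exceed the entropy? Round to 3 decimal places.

0.078 bits

Entropy H = −Σ p log₂ p ≈ 2.2815 bits.
Huffman merges: 3/50+7/100→13/100; 11/100+3/25→23/100; 13/100+23/100→9/25; 8/25+8/25→16/25; 9/25+16/25→1. L = 59/25 ≈ 2.3600.
L − H = 2.3600 − 2.2815 = 0.078 bits.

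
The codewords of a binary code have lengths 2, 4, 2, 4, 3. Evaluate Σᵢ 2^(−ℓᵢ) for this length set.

With common denominator 2^4 = 16: Σ 2^(−ℓᵢ) = 4/16 + 1/16 + 4/16 + 1/16 + 2/16 = 12/16 = 0.75.

0.75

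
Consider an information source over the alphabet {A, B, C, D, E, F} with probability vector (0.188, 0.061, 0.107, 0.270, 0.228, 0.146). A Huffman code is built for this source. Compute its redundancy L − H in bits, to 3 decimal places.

0.036 bits

Entropy H = −Σ p log₂ p ≈ 2.4461 bits.
Huffman merges: 61/1000+107/1000→21/125; 73/500+21/125→157/500; 47/250+57/250→52/125; 27/100+157/500→73/125; 52/125+73/125→1. L = 1241/500 ≈ 2.4820.
L − H = 2.4820 − 2.4461 = 0.036 bits.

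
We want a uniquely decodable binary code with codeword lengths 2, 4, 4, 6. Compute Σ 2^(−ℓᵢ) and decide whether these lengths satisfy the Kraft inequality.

0.390625; yes

With common denominator 2^6 = 64: Σ 2^(−ℓᵢ) = 16/64 + 4/64 + 4/64 + 1/64 = 25/64 = 0.390625.
Kraft's inequality requires Σ ≤ 1; here Σ = 0.390625 ≤ 1, so such a prefix code exists.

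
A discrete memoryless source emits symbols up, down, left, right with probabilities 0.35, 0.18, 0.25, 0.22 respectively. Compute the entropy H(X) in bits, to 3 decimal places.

H = −Σ pᵢ log₂ pᵢ.
−0.35·log₂(0.35) = 0.5301
−0.18·log₂(0.18) = 0.4453
−0.25·log₂(0.25) = 0.5000
−0.22·log₂(0.22) = 0.4806
Sum ≈ 1.9560 → 1.956 bits.

1.956 bits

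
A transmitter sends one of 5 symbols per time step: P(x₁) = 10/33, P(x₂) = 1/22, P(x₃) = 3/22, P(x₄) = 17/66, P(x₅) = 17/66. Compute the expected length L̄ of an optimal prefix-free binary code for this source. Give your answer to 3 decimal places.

2.182 bits/symbol

Repeatedly combine the two least-probable nodes; the expected code length is the sum of the merged weights.
merge 1/22 + 3/22 → 2/11
merge 2/11 + 17/66 → 29/66
merge 17/66 + 10/33 → 37/66
merge 29/66 + 37/66 → 1
L = 2/11 + 29/66 + 37/66 + 1 = 24/11 ≈ 2.182 bits/symbol.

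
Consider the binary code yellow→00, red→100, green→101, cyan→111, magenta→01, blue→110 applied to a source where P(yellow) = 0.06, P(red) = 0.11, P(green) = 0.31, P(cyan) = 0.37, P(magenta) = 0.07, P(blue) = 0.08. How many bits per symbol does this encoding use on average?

2.87 bits/symbol

L̄ = Σ pᵢ·ℓᵢ = 0.06·2 + 0.11·3 + 0.31·3 + 0.37·3 + 0.07·2 + 0.08·3 = 2.87 bits/symbol.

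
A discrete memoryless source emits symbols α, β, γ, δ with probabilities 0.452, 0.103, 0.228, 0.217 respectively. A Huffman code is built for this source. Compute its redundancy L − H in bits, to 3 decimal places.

0.048 bits

Entropy H = −Σ p log₂ p ≈ 1.8202 bits.
Huffman merges: 103/1000+217/1000→8/25; 57/250+8/25→137/250; 113/250+137/250→1. L = 467/250 ≈ 1.8680.
L − H = 1.8680 − 1.8202 = 0.048 bits.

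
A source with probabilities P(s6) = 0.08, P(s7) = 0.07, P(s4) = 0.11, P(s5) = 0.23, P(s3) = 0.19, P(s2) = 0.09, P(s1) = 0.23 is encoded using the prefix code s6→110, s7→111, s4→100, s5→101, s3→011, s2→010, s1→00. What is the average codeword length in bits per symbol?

L̄ = Σ pᵢ·ℓᵢ = 0.08·3 + 0.07·3 + 0.11·3 + 0.23·3 + 0.19·3 + 0.09·3 + 0.23·2 = 2.77 bits/symbol.

2.77 bits/symbol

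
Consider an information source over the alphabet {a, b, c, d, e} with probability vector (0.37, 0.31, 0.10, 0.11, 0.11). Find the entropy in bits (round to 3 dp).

H = −Σ pᵢ log₂ pᵢ.
−0.37·log₂(0.37) = 0.5307
−0.31·log₂(0.31) = 0.5238
−0.10·log₂(0.10) = 0.3322
−0.11·log₂(0.11) = 0.3503
−0.11·log₂(0.11) = 0.3503
Sum ≈ 2.0873 → 2.087 bits.

2.087 bits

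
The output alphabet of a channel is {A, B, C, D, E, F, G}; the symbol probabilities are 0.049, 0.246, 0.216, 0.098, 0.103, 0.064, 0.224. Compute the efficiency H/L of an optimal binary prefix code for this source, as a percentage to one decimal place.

98.6%

Entropy H = −Σ p log₂ p ≈ 2.5920 bits.
Huffman merges: 49/1000+8/125→113/1000; 49/500+103/1000→201/1000; 113/1000+201/1000→157/500; 27/125+28/125→11/25; 123/500+157/500→14/25; 11/25+14/25→1. L = 657/250 ≈ 2.6280.
Efficiency = H/L = 2.5920/2.6280 = 98.6%.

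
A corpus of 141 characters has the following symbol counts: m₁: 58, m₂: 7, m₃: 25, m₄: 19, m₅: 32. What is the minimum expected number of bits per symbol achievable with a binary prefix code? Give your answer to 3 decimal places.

2.135 bits/symbol

Probabilities are the counts divided by 141.
Repeatedly combine the two least-probable nodes; the expected code length is the sum of the merged weights.
merge 7/141 + 19/141 → 26/141
merge 25/141 + 26/141 → 17/47
merge 32/141 + 17/47 → 83/141
merge 58/141 + 83/141 → 1
L = 26/141 + 17/47 + 83/141 + 1 = 301/141 ≈ 2.135 bits/symbol.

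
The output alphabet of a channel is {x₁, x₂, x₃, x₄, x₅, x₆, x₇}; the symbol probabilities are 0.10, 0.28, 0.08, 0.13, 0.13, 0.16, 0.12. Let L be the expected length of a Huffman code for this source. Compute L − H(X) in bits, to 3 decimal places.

Entropy H = −Σ p log₂ p ≈ 2.6933 bits.
Huffman merges: 2/25+1/10→9/50; 3/25+13/100→1/4; 13/100+4/25→29/100; 9/50+1/4→43/100; 7/25+29/100→57/100; 43/100+57/100→1. L = 68/25 ≈ 2.7200.
L − H = 2.7200 − 2.6933 = 0.027 bits.

0.027 bits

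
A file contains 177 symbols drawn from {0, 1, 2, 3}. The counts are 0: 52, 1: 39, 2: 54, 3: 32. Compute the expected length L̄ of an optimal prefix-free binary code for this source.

Probabilities are the counts divided by 177.
Repeatedly combine the two least-probable nodes; the expected code length is the sum of the merged weights.
merge 32/177 + 13/59 → 71/177
merge 52/177 + 18/59 → 106/177
merge 71/177 + 106/177 → 1
L = 71/177 + 106/177 + 1 = 2 bits/symbol.

2 bits/symbol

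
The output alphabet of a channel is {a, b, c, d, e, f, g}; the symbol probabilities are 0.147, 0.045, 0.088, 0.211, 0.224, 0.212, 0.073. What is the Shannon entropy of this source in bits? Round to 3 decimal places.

H = −Σ pᵢ log₂ pᵢ.
−0.147·log₂(0.147) = 0.4066
−0.045·log₂(0.045) = 0.2013
−0.088·log₂(0.088) = 0.3086
−0.211·log₂(0.211) = 0.4736
−0.224·log₂(0.224) = 0.4835
−0.212·log₂(0.212) = 0.4744
−0.073·log₂(0.073) = 0.2756
Sum ≈ 2.6237 → 2.624 bits.

2.624 bits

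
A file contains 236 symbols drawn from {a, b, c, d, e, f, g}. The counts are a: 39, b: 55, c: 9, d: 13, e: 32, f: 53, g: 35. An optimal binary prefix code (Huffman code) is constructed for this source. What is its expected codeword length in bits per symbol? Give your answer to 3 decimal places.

Probabilities are the counts divided by 236.
Repeatedly combine the two least-probable nodes; the expected code length is the sum of the merged weights.
merge 9/236 + 13/236 → 11/118
merge 11/118 + 8/59 → 27/118
merge 35/236 + 39/236 → 37/118
merge 53/236 + 27/118 → 107/236
merge 55/236 + 37/118 → 129/236
merge 107/236 + 129/236 → 1
L = 11/118 + 27/118 + 37/118 + 107/236 + 129/236 + 1 = 311/118 ≈ 2.636 bits/symbol.

2.636 bits/symbol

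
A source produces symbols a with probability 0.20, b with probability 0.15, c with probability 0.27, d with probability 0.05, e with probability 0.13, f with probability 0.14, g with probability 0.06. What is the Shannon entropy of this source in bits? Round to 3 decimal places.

H = −Σ pᵢ log₂ pᵢ.
−0.20·log₂(0.20) = 0.4644
−0.15·log₂(0.15) = 0.4105
−0.27·log₂(0.27) = 0.5100
−0.05·log₂(0.05) = 0.2161
−0.13·log₂(0.13) = 0.3826
−0.14·log₂(0.14) = 0.3971
−0.06·log₂(0.06) = 0.2435
Sum ≈ 2.6243 → 2.624 bits.

2.624 bits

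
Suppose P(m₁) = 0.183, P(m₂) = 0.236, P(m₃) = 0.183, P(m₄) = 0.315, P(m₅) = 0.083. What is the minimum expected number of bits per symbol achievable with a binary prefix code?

Repeatedly combine the two least-probable nodes; the expected code length is the sum of the merged weights.
merge 83/1000 + 183/1000 → 133/500
merge 183/1000 + 59/250 → 419/1000
merge 133/500 + 63/200 → 581/1000
merge 419/1000 + 581/1000 → 1
L = 133/500 + 419/1000 + 581/1000 + 1 = 1133/500 = 2.266 bits/symbol.

2.266 bits/symbol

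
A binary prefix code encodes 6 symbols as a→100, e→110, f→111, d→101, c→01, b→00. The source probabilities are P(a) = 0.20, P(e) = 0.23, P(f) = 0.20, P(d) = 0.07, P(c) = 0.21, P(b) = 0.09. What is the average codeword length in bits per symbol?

2.7 bits/symbol

L̄ = Σ pᵢ·ℓᵢ = 0.20·3 + 0.23·3 + 0.20·3 + 0.07·3 + 0.21·2 + 0.09·2 = 2.7 bits/symbol.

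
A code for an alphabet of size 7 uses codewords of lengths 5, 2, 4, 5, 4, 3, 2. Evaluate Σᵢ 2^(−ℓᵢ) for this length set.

0.8125

With common denominator 2^5 = 32: Σ 2^(−ℓᵢ) = 1/32 + 8/32 + 2/32 + 1/32 + 2/32 + 4/32 + 8/32 = 26/32 = 0.8125.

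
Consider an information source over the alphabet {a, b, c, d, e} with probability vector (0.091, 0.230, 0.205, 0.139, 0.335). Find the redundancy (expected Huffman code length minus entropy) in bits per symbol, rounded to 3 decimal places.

0.035 bits

Entropy H = −Σ p log₂ p ≈ 2.1953 bits.
Huffman merges: 91/1000+139/1000→23/100; 41/200+23/100→87/200; 23/100+67/200→113/200; 87/200+113/200→1. L = 223/100 ≈ 2.2300.
L − H = 2.2300 − 2.1953 = 0.035 bits.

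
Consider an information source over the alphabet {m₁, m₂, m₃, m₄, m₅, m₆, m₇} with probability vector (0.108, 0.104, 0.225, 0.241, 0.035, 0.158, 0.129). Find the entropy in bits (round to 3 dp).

H = −Σ pᵢ log₂ pᵢ.
−0.108·log₂(0.108) = 0.3468
−0.104·log₂(0.104) = 0.3396
−0.225·log₂(0.225) = 0.4842
−0.241·log₂(0.241) = 0.4947
−0.035·log₂(0.035) = 0.1693
−0.158·log₂(0.158) = 0.4206
−0.129·log₂(0.129) = 0.3811
Sum ≈ 2.6363 → 2.636 bits.

2.636 bits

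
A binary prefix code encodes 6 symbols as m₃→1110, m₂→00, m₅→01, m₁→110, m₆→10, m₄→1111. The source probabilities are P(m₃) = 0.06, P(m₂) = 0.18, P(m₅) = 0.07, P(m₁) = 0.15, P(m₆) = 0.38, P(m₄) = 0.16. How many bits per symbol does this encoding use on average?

2.59 bits/symbol

L̄ = Σ pᵢ·ℓᵢ = 0.06·4 + 0.18·2 + 0.07·2 + 0.15·3 + 0.38·2 + 0.16·4 = 2.59 bits/symbol.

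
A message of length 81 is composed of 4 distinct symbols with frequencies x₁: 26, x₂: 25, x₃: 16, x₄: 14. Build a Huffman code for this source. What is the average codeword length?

Probabilities are the counts divided by 81.
Repeatedly combine the two least-probable nodes; the expected code length is the sum of the merged weights.
merge 14/81 + 16/81 → 10/27
merge 25/81 + 26/81 → 17/27
merge 10/27 + 17/27 → 1
L = 10/27 + 17/27 + 1 = 2 bits/symbol.

2 bits/symbol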